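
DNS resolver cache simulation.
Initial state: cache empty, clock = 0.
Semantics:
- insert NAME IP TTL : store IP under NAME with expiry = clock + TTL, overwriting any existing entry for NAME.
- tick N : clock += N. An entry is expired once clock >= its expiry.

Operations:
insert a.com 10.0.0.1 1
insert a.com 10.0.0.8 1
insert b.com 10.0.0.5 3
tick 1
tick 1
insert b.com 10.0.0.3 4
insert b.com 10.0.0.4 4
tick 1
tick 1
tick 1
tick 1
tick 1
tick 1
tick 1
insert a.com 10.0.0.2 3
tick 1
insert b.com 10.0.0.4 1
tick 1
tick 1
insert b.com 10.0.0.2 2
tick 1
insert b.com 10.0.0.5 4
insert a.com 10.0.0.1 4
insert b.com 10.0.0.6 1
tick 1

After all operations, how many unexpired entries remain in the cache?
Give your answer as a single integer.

Answer: 1

Derivation:
Op 1: insert a.com -> 10.0.0.1 (expiry=0+1=1). clock=0
Op 2: insert a.com -> 10.0.0.8 (expiry=0+1=1). clock=0
Op 3: insert b.com -> 10.0.0.5 (expiry=0+3=3). clock=0
Op 4: tick 1 -> clock=1. purged={a.com}
Op 5: tick 1 -> clock=2.
Op 6: insert b.com -> 10.0.0.3 (expiry=2+4=6). clock=2
Op 7: insert b.com -> 10.0.0.4 (expiry=2+4=6). clock=2
Op 8: tick 1 -> clock=3.
Op 9: tick 1 -> clock=4.
Op 10: tick 1 -> clock=5.
Op 11: tick 1 -> clock=6. purged={b.com}
Op 12: tick 1 -> clock=7.
Op 13: tick 1 -> clock=8.
Op 14: tick 1 -> clock=9.
Op 15: insert a.com -> 10.0.0.2 (expiry=9+3=12). clock=9
Op 16: tick 1 -> clock=10.
Op 17: insert b.com -> 10.0.0.4 (expiry=10+1=11). clock=10
Op 18: tick 1 -> clock=11. purged={b.com}
Op 19: tick 1 -> clock=12. purged={a.com}
Op 20: insert b.com -> 10.0.0.2 (expiry=12+2=14). clock=12
Op 21: tick 1 -> clock=13.
Op 22: insert b.com -> 10.0.0.5 (expiry=13+4=17). clock=13
Op 23: insert a.com -> 10.0.0.1 (expiry=13+4=17). clock=13
Op 24: insert b.com -> 10.0.0.6 (expiry=13+1=14). clock=13
Op 25: tick 1 -> clock=14. purged={b.com}
Final cache (unexpired): {a.com} -> size=1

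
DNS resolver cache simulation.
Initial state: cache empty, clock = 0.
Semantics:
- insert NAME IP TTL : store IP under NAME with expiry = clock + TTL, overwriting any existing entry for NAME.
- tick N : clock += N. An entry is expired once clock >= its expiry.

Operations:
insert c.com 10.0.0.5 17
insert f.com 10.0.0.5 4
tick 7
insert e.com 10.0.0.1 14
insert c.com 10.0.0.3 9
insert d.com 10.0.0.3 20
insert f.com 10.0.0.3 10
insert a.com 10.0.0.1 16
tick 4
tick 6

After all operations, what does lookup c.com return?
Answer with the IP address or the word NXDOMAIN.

Answer: NXDOMAIN

Derivation:
Op 1: insert c.com -> 10.0.0.5 (expiry=0+17=17). clock=0
Op 2: insert f.com -> 10.0.0.5 (expiry=0+4=4). clock=0
Op 3: tick 7 -> clock=7. purged={f.com}
Op 4: insert e.com -> 10.0.0.1 (expiry=7+14=21). clock=7
Op 5: insert c.com -> 10.0.0.3 (expiry=7+9=16). clock=7
Op 6: insert d.com -> 10.0.0.3 (expiry=7+20=27). clock=7
Op 7: insert f.com -> 10.0.0.3 (expiry=7+10=17). clock=7
Op 8: insert a.com -> 10.0.0.1 (expiry=7+16=23). clock=7
Op 9: tick 4 -> clock=11.
Op 10: tick 6 -> clock=17. purged={c.com,f.com}
lookup c.com: not in cache (expired or never inserted)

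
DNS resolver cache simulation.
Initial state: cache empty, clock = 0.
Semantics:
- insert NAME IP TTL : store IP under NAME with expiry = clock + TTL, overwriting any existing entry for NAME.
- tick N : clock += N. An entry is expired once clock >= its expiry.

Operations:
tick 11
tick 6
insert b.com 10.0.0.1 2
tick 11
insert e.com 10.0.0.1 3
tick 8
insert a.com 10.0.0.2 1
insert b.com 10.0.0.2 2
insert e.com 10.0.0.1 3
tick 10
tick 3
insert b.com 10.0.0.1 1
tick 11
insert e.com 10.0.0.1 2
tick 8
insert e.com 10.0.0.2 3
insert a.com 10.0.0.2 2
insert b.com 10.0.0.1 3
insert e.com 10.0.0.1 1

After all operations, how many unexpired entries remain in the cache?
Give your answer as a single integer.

Answer: 3

Derivation:
Op 1: tick 11 -> clock=11.
Op 2: tick 6 -> clock=17.
Op 3: insert b.com -> 10.0.0.1 (expiry=17+2=19). clock=17
Op 4: tick 11 -> clock=28. purged={b.com}
Op 5: insert e.com -> 10.0.0.1 (expiry=28+3=31). clock=28
Op 6: tick 8 -> clock=36. purged={e.com}
Op 7: insert a.com -> 10.0.0.2 (expiry=36+1=37). clock=36
Op 8: insert b.com -> 10.0.0.2 (expiry=36+2=38). clock=36
Op 9: insert e.com -> 10.0.0.1 (expiry=36+3=39). clock=36
Op 10: tick 10 -> clock=46. purged={a.com,b.com,e.com}
Op 11: tick 3 -> clock=49.
Op 12: insert b.com -> 10.0.0.1 (expiry=49+1=50). clock=49
Op 13: tick 11 -> clock=60. purged={b.com}
Op 14: insert e.com -> 10.0.0.1 (expiry=60+2=62). clock=60
Op 15: tick 8 -> clock=68. purged={e.com}
Op 16: insert e.com -> 10.0.0.2 (expiry=68+3=71). clock=68
Op 17: insert a.com -> 10.0.0.2 (expiry=68+2=70). clock=68
Op 18: insert b.com -> 10.0.0.1 (expiry=68+3=71). clock=68
Op 19: insert e.com -> 10.0.0.1 (expiry=68+1=69). clock=68
Final cache (unexpired): {a.com,b.com,e.com} -> size=3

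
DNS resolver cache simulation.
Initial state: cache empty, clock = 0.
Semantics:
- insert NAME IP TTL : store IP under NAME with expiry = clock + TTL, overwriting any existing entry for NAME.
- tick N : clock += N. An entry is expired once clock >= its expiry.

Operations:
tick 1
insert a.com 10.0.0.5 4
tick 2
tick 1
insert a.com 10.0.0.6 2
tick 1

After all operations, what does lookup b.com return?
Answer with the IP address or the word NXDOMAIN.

Answer: NXDOMAIN

Derivation:
Op 1: tick 1 -> clock=1.
Op 2: insert a.com -> 10.0.0.5 (expiry=1+4=5). clock=1
Op 3: tick 2 -> clock=3.
Op 4: tick 1 -> clock=4.
Op 5: insert a.com -> 10.0.0.6 (expiry=4+2=6). clock=4
Op 6: tick 1 -> clock=5.
lookup b.com: not in cache (expired or never inserted)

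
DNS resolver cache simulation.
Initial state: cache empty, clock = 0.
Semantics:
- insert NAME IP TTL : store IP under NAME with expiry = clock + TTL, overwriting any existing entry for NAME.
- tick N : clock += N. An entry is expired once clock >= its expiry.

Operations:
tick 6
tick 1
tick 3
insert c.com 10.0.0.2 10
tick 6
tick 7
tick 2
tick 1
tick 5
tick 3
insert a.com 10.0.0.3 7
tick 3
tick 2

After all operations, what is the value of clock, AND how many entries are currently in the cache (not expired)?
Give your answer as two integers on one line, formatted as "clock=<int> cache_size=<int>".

Answer: clock=39 cache_size=1

Derivation:
Op 1: tick 6 -> clock=6.
Op 2: tick 1 -> clock=7.
Op 3: tick 3 -> clock=10.
Op 4: insert c.com -> 10.0.0.2 (expiry=10+10=20). clock=10
Op 5: tick 6 -> clock=16.
Op 6: tick 7 -> clock=23. purged={c.com}
Op 7: tick 2 -> clock=25.
Op 8: tick 1 -> clock=26.
Op 9: tick 5 -> clock=31.
Op 10: tick 3 -> clock=34.
Op 11: insert a.com -> 10.0.0.3 (expiry=34+7=41). clock=34
Op 12: tick 3 -> clock=37.
Op 13: tick 2 -> clock=39.
Final clock = 39
Final cache (unexpired): {a.com} -> size=1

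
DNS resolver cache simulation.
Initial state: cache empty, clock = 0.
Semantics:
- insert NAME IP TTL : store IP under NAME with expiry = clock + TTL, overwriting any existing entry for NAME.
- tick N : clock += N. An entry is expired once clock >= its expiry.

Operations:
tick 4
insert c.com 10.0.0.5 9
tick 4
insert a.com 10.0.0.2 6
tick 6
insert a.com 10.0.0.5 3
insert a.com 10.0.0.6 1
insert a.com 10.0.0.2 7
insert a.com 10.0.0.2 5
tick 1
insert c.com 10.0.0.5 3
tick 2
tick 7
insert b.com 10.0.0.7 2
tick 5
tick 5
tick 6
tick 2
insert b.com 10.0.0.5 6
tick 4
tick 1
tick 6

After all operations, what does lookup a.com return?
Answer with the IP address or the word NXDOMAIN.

Op 1: tick 4 -> clock=4.
Op 2: insert c.com -> 10.0.0.5 (expiry=4+9=13). clock=4
Op 3: tick 4 -> clock=8.
Op 4: insert a.com -> 10.0.0.2 (expiry=8+6=14). clock=8
Op 5: tick 6 -> clock=14. purged={a.com,c.com}
Op 6: insert a.com -> 10.0.0.5 (expiry=14+3=17). clock=14
Op 7: insert a.com -> 10.0.0.6 (expiry=14+1=15). clock=14
Op 8: insert a.com -> 10.0.0.2 (expiry=14+7=21). clock=14
Op 9: insert a.com -> 10.0.0.2 (expiry=14+5=19). clock=14
Op 10: tick 1 -> clock=15.
Op 11: insert c.com -> 10.0.0.5 (expiry=15+3=18). clock=15
Op 12: tick 2 -> clock=17.
Op 13: tick 7 -> clock=24. purged={a.com,c.com}
Op 14: insert b.com -> 10.0.0.7 (expiry=24+2=26). clock=24
Op 15: tick 5 -> clock=29. purged={b.com}
Op 16: tick 5 -> clock=34.
Op 17: tick 6 -> clock=40.
Op 18: tick 2 -> clock=42.
Op 19: insert b.com -> 10.0.0.5 (expiry=42+6=48). clock=42
Op 20: tick 4 -> clock=46.
Op 21: tick 1 -> clock=47.
Op 22: tick 6 -> clock=53. purged={b.com}
lookup a.com: not in cache (expired or never inserted)

Answer: NXDOMAIN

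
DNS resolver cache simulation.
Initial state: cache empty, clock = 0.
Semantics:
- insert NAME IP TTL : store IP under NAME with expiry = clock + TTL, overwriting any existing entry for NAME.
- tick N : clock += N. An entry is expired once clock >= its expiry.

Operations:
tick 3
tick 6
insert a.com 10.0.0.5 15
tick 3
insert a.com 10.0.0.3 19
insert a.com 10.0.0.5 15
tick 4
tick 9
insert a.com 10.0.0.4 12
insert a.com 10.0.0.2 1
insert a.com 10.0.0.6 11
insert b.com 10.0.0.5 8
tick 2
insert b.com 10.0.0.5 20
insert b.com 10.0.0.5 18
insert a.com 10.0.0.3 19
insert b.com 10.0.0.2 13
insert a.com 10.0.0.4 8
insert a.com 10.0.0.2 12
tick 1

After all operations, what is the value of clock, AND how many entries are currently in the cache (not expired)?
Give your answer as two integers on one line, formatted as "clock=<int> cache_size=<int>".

Answer: clock=28 cache_size=2

Derivation:
Op 1: tick 3 -> clock=3.
Op 2: tick 6 -> clock=9.
Op 3: insert a.com -> 10.0.0.5 (expiry=9+15=24). clock=9
Op 4: tick 3 -> clock=12.
Op 5: insert a.com -> 10.0.0.3 (expiry=12+19=31). clock=12
Op 6: insert a.com -> 10.0.0.5 (expiry=12+15=27). clock=12
Op 7: tick 4 -> clock=16.
Op 8: tick 9 -> clock=25.
Op 9: insert a.com -> 10.0.0.4 (expiry=25+12=37). clock=25
Op 10: insert a.com -> 10.0.0.2 (expiry=25+1=26). clock=25
Op 11: insert a.com -> 10.0.0.6 (expiry=25+11=36). clock=25
Op 12: insert b.com -> 10.0.0.5 (expiry=25+8=33). clock=25
Op 13: tick 2 -> clock=27.
Op 14: insert b.com -> 10.0.0.5 (expiry=27+20=47). clock=27
Op 15: insert b.com -> 10.0.0.5 (expiry=27+18=45). clock=27
Op 16: insert a.com -> 10.0.0.3 (expiry=27+19=46). clock=27
Op 17: insert b.com -> 10.0.0.2 (expiry=27+13=40). clock=27
Op 18: insert a.com -> 10.0.0.4 (expiry=27+8=35). clock=27
Op 19: insert a.com -> 10.0.0.2 (expiry=27+12=39). clock=27
Op 20: tick 1 -> clock=28.
Final clock = 28
Final cache (unexpired): {a.com,b.com} -> size=2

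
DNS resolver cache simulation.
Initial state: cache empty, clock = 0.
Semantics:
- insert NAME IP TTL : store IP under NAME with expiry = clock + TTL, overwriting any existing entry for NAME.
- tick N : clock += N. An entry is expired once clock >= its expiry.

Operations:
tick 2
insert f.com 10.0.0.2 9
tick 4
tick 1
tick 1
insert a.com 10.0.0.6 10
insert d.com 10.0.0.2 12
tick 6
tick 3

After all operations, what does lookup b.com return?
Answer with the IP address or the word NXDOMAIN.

Op 1: tick 2 -> clock=2.
Op 2: insert f.com -> 10.0.0.2 (expiry=2+9=11). clock=2
Op 3: tick 4 -> clock=6.
Op 4: tick 1 -> clock=7.
Op 5: tick 1 -> clock=8.
Op 6: insert a.com -> 10.0.0.6 (expiry=8+10=18). clock=8
Op 7: insert d.com -> 10.0.0.2 (expiry=8+12=20). clock=8
Op 8: tick 6 -> clock=14. purged={f.com}
Op 9: tick 3 -> clock=17.
lookup b.com: not in cache (expired or never inserted)

Answer: NXDOMAIN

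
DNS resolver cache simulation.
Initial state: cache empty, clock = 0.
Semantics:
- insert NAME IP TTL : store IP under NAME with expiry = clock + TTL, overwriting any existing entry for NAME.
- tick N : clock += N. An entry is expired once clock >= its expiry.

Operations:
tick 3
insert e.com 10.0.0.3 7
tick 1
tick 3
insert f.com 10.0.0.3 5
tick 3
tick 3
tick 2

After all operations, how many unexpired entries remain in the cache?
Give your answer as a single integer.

Answer: 0

Derivation:
Op 1: tick 3 -> clock=3.
Op 2: insert e.com -> 10.0.0.3 (expiry=3+7=10). clock=3
Op 3: tick 1 -> clock=4.
Op 4: tick 3 -> clock=7.
Op 5: insert f.com -> 10.0.0.3 (expiry=7+5=12). clock=7
Op 6: tick 3 -> clock=10. purged={e.com}
Op 7: tick 3 -> clock=13. purged={f.com}
Op 8: tick 2 -> clock=15.
Final cache (unexpired): {} -> size=0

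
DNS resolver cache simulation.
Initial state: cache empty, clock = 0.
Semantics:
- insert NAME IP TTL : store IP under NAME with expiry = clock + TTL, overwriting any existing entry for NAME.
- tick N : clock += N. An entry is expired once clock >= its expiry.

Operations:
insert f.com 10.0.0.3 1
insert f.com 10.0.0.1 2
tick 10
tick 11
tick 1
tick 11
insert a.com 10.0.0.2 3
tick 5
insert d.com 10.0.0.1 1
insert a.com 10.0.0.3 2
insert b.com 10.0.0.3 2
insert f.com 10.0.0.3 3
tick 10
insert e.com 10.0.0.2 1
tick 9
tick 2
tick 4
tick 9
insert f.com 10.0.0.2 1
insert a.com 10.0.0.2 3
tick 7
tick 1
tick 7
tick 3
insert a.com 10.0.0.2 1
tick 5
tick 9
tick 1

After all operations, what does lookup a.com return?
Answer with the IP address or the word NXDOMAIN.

Answer: NXDOMAIN

Derivation:
Op 1: insert f.com -> 10.0.0.3 (expiry=0+1=1). clock=0
Op 2: insert f.com -> 10.0.0.1 (expiry=0+2=2). clock=0
Op 3: tick 10 -> clock=10. purged={f.com}
Op 4: tick 11 -> clock=21.
Op 5: tick 1 -> clock=22.
Op 6: tick 11 -> clock=33.
Op 7: insert a.com -> 10.0.0.2 (expiry=33+3=36). clock=33
Op 8: tick 5 -> clock=38. purged={a.com}
Op 9: insert d.com -> 10.0.0.1 (expiry=38+1=39). clock=38
Op 10: insert a.com -> 10.0.0.3 (expiry=38+2=40). clock=38
Op 11: insert b.com -> 10.0.0.3 (expiry=38+2=40). clock=38
Op 12: insert f.com -> 10.0.0.3 (expiry=38+3=41). clock=38
Op 13: tick 10 -> clock=48. purged={a.com,b.com,d.com,f.com}
Op 14: insert e.com -> 10.0.0.2 (expiry=48+1=49). clock=48
Op 15: tick 9 -> clock=57. purged={e.com}
Op 16: tick 2 -> clock=59.
Op 17: tick 4 -> clock=63.
Op 18: tick 9 -> clock=72.
Op 19: insert f.com -> 10.0.0.2 (expiry=72+1=73). clock=72
Op 20: insert a.com -> 10.0.0.2 (expiry=72+3=75). clock=72
Op 21: tick 7 -> clock=79. purged={a.com,f.com}
Op 22: tick 1 -> clock=80.
Op 23: tick 7 -> clock=87.
Op 24: tick 3 -> clock=90.
Op 25: insert a.com -> 10.0.0.2 (expiry=90+1=91). clock=90
Op 26: tick 5 -> clock=95. purged={a.com}
Op 27: tick 9 -> clock=104.
Op 28: tick 1 -> clock=105.
lookup a.com: not in cache (expired or never inserted)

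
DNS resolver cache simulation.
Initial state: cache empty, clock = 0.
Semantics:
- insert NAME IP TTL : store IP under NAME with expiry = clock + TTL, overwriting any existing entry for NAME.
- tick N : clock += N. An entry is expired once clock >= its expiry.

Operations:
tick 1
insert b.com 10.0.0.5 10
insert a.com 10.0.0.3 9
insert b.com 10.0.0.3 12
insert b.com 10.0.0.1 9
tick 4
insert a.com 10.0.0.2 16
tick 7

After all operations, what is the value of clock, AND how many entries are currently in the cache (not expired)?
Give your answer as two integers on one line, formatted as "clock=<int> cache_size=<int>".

Answer: clock=12 cache_size=1

Derivation:
Op 1: tick 1 -> clock=1.
Op 2: insert b.com -> 10.0.0.5 (expiry=1+10=11). clock=1
Op 3: insert a.com -> 10.0.0.3 (expiry=1+9=10). clock=1
Op 4: insert b.com -> 10.0.0.3 (expiry=1+12=13). clock=1
Op 5: insert b.com -> 10.0.0.1 (expiry=1+9=10). clock=1
Op 6: tick 4 -> clock=5.
Op 7: insert a.com -> 10.0.0.2 (expiry=5+16=21). clock=5
Op 8: tick 7 -> clock=12. purged={b.com}
Final clock = 12
Final cache (unexpired): {a.com} -> size=1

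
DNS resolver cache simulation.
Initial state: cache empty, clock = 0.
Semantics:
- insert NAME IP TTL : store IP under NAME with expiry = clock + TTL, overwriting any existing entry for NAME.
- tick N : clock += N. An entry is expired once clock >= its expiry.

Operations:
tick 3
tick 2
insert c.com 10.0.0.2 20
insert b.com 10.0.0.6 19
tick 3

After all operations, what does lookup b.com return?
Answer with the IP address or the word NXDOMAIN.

Answer: 10.0.0.6

Derivation:
Op 1: tick 3 -> clock=3.
Op 2: tick 2 -> clock=5.
Op 3: insert c.com -> 10.0.0.2 (expiry=5+20=25). clock=5
Op 4: insert b.com -> 10.0.0.6 (expiry=5+19=24). clock=5
Op 5: tick 3 -> clock=8.
lookup b.com: present, ip=10.0.0.6 expiry=24 > clock=8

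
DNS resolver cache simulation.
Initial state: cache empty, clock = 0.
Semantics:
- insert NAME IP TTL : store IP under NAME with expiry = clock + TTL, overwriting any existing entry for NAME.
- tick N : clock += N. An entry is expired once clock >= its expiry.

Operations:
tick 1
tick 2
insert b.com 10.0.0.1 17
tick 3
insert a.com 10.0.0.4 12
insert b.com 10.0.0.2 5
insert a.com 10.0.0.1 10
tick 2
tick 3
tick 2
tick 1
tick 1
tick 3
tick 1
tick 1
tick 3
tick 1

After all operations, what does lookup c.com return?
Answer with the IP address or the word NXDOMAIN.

Answer: NXDOMAIN

Derivation:
Op 1: tick 1 -> clock=1.
Op 2: tick 2 -> clock=3.
Op 3: insert b.com -> 10.0.0.1 (expiry=3+17=20). clock=3
Op 4: tick 3 -> clock=6.
Op 5: insert a.com -> 10.0.0.4 (expiry=6+12=18). clock=6
Op 6: insert b.com -> 10.0.0.2 (expiry=6+5=11). clock=6
Op 7: insert a.com -> 10.0.0.1 (expiry=6+10=16). clock=6
Op 8: tick 2 -> clock=8.
Op 9: tick 3 -> clock=11. purged={b.com}
Op 10: tick 2 -> clock=13.
Op 11: tick 1 -> clock=14.
Op 12: tick 1 -> clock=15.
Op 13: tick 3 -> clock=18. purged={a.com}
Op 14: tick 1 -> clock=19.
Op 15: tick 1 -> clock=20.
Op 16: tick 3 -> clock=23.
Op 17: tick 1 -> clock=24.
lookup c.com: not in cache (expired or never inserted)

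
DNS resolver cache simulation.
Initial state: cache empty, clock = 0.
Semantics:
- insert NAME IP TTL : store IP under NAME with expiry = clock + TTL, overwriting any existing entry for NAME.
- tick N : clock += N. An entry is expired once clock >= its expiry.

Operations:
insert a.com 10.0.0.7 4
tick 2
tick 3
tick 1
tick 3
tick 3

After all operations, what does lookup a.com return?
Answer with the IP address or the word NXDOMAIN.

Answer: NXDOMAIN

Derivation:
Op 1: insert a.com -> 10.0.0.7 (expiry=0+4=4). clock=0
Op 2: tick 2 -> clock=2.
Op 3: tick 3 -> clock=5. purged={a.com}
Op 4: tick 1 -> clock=6.
Op 5: tick 3 -> clock=9.
Op 6: tick 3 -> clock=12.
lookup a.com: not in cache (expired or never inserted)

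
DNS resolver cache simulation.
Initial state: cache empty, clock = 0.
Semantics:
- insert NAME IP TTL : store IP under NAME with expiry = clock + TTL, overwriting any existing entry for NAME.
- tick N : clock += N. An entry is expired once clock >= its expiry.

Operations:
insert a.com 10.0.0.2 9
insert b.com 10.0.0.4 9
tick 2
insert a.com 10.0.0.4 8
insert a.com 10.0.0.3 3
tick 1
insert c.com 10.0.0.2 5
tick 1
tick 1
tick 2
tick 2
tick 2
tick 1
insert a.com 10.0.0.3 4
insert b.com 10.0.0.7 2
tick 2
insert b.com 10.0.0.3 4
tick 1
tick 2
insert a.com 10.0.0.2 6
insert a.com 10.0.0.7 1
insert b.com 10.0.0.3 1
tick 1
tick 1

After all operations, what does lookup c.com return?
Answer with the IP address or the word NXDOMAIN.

Op 1: insert a.com -> 10.0.0.2 (expiry=0+9=9). clock=0
Op 2: insert b.com -> 10.0.0.4 (expiry=0+9=9). clock=0
Op 3: tick 2 -> clock=2.
Op 4: insert a.com -> 10.0.0.4 (expiry=2+8=10). clock=2
Op 5: insert a.com -> 10.0.0.3 (expiry=2+3=5). clock=2
Op 6: tick 1 -> clock=3.
Op 7: insert c.com -> 10.0.0.2 (expiry=3+5=8). clock=3
Op 8: tick 1 -> clock=4.
Op 9: tick 1 -> clock=5. purged={a.com}
Op 10: tick 2 -> clock=7.
Op 11: tick 2 -> clock=9. purged={b.com,c.com}
Op 12: tick 2 -> clock=11.
Op 13: tick 1 -> clock=12.
Op 14: insert a.com -> 10.0.0.3 (expiry=12+4=16). clock=12
Op 15: insert b.com -> 10.0.0.7 (expiry=12+2=14). clock=12
Op 16: tick 2 -> clock=14. purged={b.com}
Op 17: insert b.com -> 10.0.0.3 (expiry=14+4=18). clock=14
Op 18: tick 1 -> clock=15.
Op 19: tick 2 -> clock=17. purged={a.com}
Op 20: insert a.com -> 10.0.0.2 (expiry=17+6=23). clock=17
Op 21: insert a.com -> 10.0.0.7 (expiry=17+1=18). clock=17
Op 22: insert b.com -> 10.0.0.3 (expiry=17+1=18). clock=17
Op 23: tick 1 -> clock=18. purged={a.com,b.com}
Op 24: tick 1 -> clock=19.
lookup c.com: not in cache (expired or never inserted)

Answer: NXDOMAIN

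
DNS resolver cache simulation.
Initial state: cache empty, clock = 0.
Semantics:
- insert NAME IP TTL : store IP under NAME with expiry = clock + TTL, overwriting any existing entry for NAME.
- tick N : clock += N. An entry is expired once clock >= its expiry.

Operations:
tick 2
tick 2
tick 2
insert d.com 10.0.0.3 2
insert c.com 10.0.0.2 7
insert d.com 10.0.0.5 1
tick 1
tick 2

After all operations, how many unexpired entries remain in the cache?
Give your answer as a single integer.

Op 1: tick 2 -> clock=2.
Op 2: tick 2 -> clock=4.
Op 3: tick 2 -> clock=6.
Op 4: insert d.com -> 10.0.0.3 (expiry=6+2=8). clock=6
Op 5: insert c.com -> 10.0.0.2 (expiry=6+7=13). clock=6
Op 6: insert d.com -> 10.0.0.5 (expiry=6+1=7). clock=6
Op 7: tick 1 -> clock=7. purged={d.com}
Op 8: tick 2 -> clock=9.
Final cache (unexpired): {c.com} -> size=1

Answer: 1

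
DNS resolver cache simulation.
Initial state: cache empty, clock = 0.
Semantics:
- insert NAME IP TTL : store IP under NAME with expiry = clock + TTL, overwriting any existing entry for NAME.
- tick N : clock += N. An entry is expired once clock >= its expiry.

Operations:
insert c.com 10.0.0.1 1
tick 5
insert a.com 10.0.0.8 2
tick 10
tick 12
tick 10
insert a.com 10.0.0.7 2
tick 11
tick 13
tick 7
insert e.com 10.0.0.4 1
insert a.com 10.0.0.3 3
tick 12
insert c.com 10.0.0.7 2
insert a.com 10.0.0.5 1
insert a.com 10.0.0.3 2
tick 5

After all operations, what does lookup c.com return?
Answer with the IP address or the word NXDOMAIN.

Answer: NXDOMAIN

Derivation:
Op 1: insert c.com -> 10.0.0.1 (expiry=0+1=1). clock=0
Op 2: tick 5 -> clock=5. purged={c.com}
Op 3: insert a.com -> 10.0.0.8 (expiry=5+2=7). clock=5
Op 4: tick 10 -> clock=15. purged={a.com}
Op 5: tick 12 -> clock=27.
Op 6: tick 10 -> clock=37.
Op 7: insert a.com -> 10.0.0.7 (expiry=37+2=39). clock=37
Op 8: tick 11 -> clock=48. purged={a.com}
Op 9: tick 13 -> clock=61.
Op 10: tick 7 -> clock=68.
Op 11: insert e.com -> 10.0.0.4 (expiry=68+1=69). clock=68
Op 12: insert a.com -> 10.0.0.3 (expiry=68+3=71). clock=68
Op 13: tick 12 -> clock=80. purged={a.com,e.com}
Op 14: insert c.com -> 10.0.0.7 (expiry=80+2=82). clock=80
Op 15: insert a.com -> 10.0.0.5 (expiry=80+1=81). clock=80
Op 16: insert a.com -> 10.0.0.3 (expiry=80+2=82). clock=80
Op 17: tick 5 -> clock=85. purged={a.com,c.com}
lookup c.com: not in cache (expired or never inserted)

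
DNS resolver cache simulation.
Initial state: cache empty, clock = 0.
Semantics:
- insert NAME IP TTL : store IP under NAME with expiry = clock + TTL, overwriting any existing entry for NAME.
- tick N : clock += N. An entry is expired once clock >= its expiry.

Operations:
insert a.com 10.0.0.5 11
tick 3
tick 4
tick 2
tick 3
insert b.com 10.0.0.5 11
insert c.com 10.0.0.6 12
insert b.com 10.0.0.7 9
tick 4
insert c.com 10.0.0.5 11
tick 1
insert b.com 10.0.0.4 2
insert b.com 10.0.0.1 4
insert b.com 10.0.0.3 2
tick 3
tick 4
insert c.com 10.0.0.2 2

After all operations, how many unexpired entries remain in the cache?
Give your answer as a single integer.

Op 1: insert a.com -> 10.0.0.5 (expiry=0+11=11). clock=0
Op 2: tick 3 -> clock=3.
Op 3: tick 4 -> clock=7.
Op 4: tick 2 -> clock=9.
Op 5: tick 3 -> clock=12. purged={a.com}
Op 6: insert b.com -> 10.0.0.5 (expiry=12+11=23). clock=12
Op 7: insert c.com -> 10.0.0.6 (expiry=12+12=24). clock=12
Op 8: insert b.com -> 10.0.0.7 (expiry=12+9=21). clock=12
Op 9: tick 4 -> clock=16.
Op 10: insert c.com -> 10.0.0.5 (expiry=16+11=27). clock=16
Op 11: tick 1 -> clock=17.
Op 12: insert b.com -> 10.0.0.4 (expiry=17+2=19). clock=17
Op 13: insert b.com -> 10.0.0.1 (expiry=17+4=21). clock=17
Op 14: insert b.com -> 10.0.0.3 (expiry=17+2=19). clock=17
Op 15: tick 3 -> clock=20. purged={b.com}
Op 16: tick 4 -> clock=24.
Op 17: insert c.com -> 10.0.0.2 (expiry=24+2=26). clock=24
Final cache (unexpired): {c.com} -> size=1

Answer: 1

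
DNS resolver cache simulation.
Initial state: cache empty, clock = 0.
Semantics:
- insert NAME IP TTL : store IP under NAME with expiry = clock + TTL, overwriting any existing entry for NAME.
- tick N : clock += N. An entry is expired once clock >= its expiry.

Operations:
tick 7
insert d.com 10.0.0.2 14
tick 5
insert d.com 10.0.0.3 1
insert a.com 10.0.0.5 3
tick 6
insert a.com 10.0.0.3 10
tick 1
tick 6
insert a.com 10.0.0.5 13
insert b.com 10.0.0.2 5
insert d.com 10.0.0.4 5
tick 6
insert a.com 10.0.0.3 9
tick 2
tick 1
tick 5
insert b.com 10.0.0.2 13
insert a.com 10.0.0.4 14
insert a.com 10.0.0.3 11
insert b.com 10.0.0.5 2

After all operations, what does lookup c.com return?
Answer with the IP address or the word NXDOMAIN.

Answer: NXDOMAIN

Derivation:
Op 1: tick 7 -> clock=7.
Op 2: insert d.com -> 10.0.0.2 (expiry=7+14=21). clock=7
Op 3: tick 5 -> clock=12.
Op 4: insert d.com -> 10.0.0.3 (expiry=12+1=13). clock=12
Op 5: insert a.com -> 10.0.0.5 (expiry=12+3=15). clock=12
Op 6: tick 6 -> clock=18. purged={a.com,d.com}
Op 7: insert a.com -> 10.0.0.3 (expiry=18+10=28). clock=18
Op 8: tick 1 -> clock=19.
Op 9: tick 6 -> clock=25.
Op 10: insert a.com -> 10.0.0.5 (expiry=25+13=38). clock=25
Op 11: insert b.com -> 10.0.0.2 (expiry=25+5=30). clock=25
Op 12: insert d.com -> 10.0.0.4 (expiry=25+5=30). clock=25
Op 13: tick 6 -> clock=31. purged={b.com,d.com}
Op 14: insert a.com -> 10.0.0.3 (expiry=31+9=40). clock=31
Op 15: tick 2 -> clock=33.
Op 16: tick 1 -> clock=34.
Op 17: tick 5 -> clock=39.
Op 18: insert b.com -> 10.0.0.2 (expiry=39+13=52). clock=39
Op 19: insert a.com -> 10.0.0.4 (expiry=39+14=53). clock=39
Op 20: insert a.com -> 10.0.0.3 (expiry=39+11=50). clock=39
Op 21: insert b.com -> 10.0.0.5 (expiry=39+2=41). clock=39
lookup c.com: not in cache (expired or never inserted)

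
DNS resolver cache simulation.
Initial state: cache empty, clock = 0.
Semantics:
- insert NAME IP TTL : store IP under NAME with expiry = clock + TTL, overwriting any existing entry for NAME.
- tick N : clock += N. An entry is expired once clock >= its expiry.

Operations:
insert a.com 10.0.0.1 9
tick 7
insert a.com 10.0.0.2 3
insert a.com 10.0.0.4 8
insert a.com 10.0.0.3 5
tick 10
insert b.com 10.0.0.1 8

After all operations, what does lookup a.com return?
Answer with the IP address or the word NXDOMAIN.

Answer: NXDOMAIN

Derivation:
Op 1: insert a.com -> 10.0.0.1 (expiry=0+9=9). clock=0
Op 2: tick 7 -> clock=7.
Op 3: insert a.com -> 10.0.0.2 (expiry=7+3=10). clock=7
Op 4: insert a.com -> 10.0.0.4 (expiry=7+8=15). clock=7
Op 5: insert a.com -> 10.0.0.3 (expiry=7+5=12). clock=7
Op 6: tick 10 -> clock=17. purged={a.com}
Op 7: insert b.com -> 10.0.0.1 (expiry=17+8=25). clock=17
lookup a.com: not in cache (expired or never inserted)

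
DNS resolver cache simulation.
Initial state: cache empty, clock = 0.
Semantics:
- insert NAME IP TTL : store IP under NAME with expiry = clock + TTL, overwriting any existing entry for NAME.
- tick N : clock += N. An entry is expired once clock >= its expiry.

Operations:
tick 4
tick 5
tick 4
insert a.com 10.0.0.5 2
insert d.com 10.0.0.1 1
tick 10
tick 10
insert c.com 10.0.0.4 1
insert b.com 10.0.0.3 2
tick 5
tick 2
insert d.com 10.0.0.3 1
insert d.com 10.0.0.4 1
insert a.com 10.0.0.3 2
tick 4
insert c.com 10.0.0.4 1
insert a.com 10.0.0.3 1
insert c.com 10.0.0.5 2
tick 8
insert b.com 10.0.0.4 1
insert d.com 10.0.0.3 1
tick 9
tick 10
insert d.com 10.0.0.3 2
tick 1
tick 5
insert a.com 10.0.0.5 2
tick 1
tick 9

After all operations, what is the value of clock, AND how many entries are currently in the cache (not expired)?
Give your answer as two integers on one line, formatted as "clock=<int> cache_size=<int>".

Op 1: tick 4 -> clock=4.
Op 2: tick 5 -> clock=9.
Op 3: tick 4 -> clock=13.
Op 4: insert a.com -> 10.0.0.5 (expiry=13+2=15). clock=13
Op 5: insert d.com -> 10.0.0.1 (expiry=13+1=14). clock=13
Op 6: tick 10 -> clock=23. purged={a.com,d.com}
Op 7: tick 10 -> clock=33.
Op 8: insert c.com -> 10.0.0.4 (expiry=33+1=34). clock=33
Op 9: insert b.com -> 10.0.0.3 (expiry=33+2=35). clock=33
Op 10: tick 5 -> clock=38. purged={b.com,c.com}
Op 11: tick 2 -> clock=40.
Op 12: insert d.com -> 10.0.0.3 (expiry=40+1=41). clock=40
Op 13: insert d.com -> 10.0.0.4 (expiry=40+1=41). clock=40
Op 14: insert a.com -> 10.0.0.3 (expiry=40+2=42). clock=40
Op 15: tick 4 -> clock=44. purged={a.com,d.com}
Op 16: insert c.com -> 10.0.0.4 (expiry=44+1=45). clock=44
Op 17: insert a.com -> 10.0.0.3 (expiry=44+1=45). clock=44
Op 18: insert c.com -> 10.0.0.5 (expiry=44+2=46). clock=44
Op 19: tick 8 -> clock=52. purged={a.com,c.com}
Op 20: insert b.com -> 10.0.0.4 (expiry=52+1=53). clock=52
Op 21: insert d.com -> 10.0.0.3 (expiry=52+1=53). clock=52
Op 22: tick 9 -> clock=61. purged={b.com,d.com}
Op 23: tick 10 -> clock=71.
Op 24: insert d.com -> 10.0.0.3 (expiry=71+2=73). clock=71
Op 25: tick 1 -> clock=72.
Op 26: tick 5 -> clock=77. purged={d.com}
Op 27: insert a.com -> 10.0.0.5 (expiry=77+2=79). clock=77
Op 28: tick 1 -> clock=78.
Op 29: tick 9 -> clock=87. purged={a.com}
Final clock = 87
Final cache (unexpired): {} -> size=0

Answer: clock=87 cache_size=0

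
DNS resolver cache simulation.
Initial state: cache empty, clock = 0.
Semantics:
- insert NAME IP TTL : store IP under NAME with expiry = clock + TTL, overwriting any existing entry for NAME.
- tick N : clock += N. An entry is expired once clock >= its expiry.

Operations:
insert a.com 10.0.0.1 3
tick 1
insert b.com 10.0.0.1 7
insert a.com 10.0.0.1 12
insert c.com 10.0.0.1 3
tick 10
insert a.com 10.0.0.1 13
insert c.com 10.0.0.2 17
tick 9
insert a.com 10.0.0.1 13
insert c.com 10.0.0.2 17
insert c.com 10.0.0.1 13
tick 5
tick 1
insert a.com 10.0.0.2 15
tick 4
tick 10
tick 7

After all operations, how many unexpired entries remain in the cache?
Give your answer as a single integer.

Answer: 0

Derivation:
Op 1: insert a.com -> 10.0.0.1 (expiry=0+3=3). clock=0
Op 2: tick 1 -> clock=1.
Op 3: insert b.com -> 10.0.0.1 (expiry=1+7=8). clock=1
Op 4: insert a.com -> 10.0.0.1 (expiry=1+12=13). clock=1
Op 5: insert c.com -> 10.0.0.1 (expiry=1+3=4). clock=1
Op 6: tick 10 -> clock=11. purged={b.com,c.com}
Op 7: insert a.com -> 10.0.0.1 (expiry=11+13=24). clock=11
Op 8: insert c.com -> 10.0.0.2 (expiry=11+17=28). clock=11
Op 9: tick 9 -> clock=20.
Op 10: insert a.com -> 10.0.0.1 (expiry=20+13=33). clock=20
Op 11: insert c.com -> 10.0.0.2 (expiry=20+17=37). clock=20
Op 12: insert c.com -> 10.0.0.1 (expiry=20+13=33). clock=20
Op 13: tick 5 -> clock=25.
Op 14: tick 1 -> clock=26.
Op 15: insert a.com -> 10.0.0.2 (expiry=26+15=41). clock=26
Op 16: tick 4 -> clock=30.
Op 17: tick 10 -> clock=40. purged={c.com}
Op 18: tick 7 -> clock=47. purged={a.com}
Final cache (unexpired): {} -> size=0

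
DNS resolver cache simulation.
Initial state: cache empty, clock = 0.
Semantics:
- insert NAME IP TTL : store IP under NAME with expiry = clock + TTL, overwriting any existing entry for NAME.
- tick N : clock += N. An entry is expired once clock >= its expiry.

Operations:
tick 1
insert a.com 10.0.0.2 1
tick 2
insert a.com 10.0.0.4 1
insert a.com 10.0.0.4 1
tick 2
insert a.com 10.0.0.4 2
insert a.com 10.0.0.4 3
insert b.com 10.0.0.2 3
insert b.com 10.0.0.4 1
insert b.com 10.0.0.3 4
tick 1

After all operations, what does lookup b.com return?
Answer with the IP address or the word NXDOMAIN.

Op 1: tick 1 -> clock=1.
Op 2: insert a.com -> 10.0.0.2 (expiry=1+1=2). clock=1
Op 3: tick 2 -> clock=3. purged={a.com}
Op 4: insert a.com -> 10.0.0.4 (expiry=3+1=4). clock=3
Op 5: insert a.com -> 10.0.0.4 (expiry=3+1=4). clock=3
Op 6: tick 2 -> clock=5. purged={a.com}
Op 7: insert a.com -> 10.0.0.4 (expiry=5+2=7). clock=5
Op 8: insert a.com -> 10.0.0.4 (expiry=5+3=8). clock=5
Op 9: insert b.com -> 10.0.0.2 (expiry=5+3=8). clock=5
Op 10: insert b.com -> 10.0.0.4 (expiry=5+1=6). clock=5
Op 11: insert b.com -> 10.0.0.3 (expiry=5+4=9). clock=5
Op 12: tick 1 -> clock=6.
lookup b.com: present, ip=10.0.0.3 expiry=9 > clock=6

Answer: 10.0.0.3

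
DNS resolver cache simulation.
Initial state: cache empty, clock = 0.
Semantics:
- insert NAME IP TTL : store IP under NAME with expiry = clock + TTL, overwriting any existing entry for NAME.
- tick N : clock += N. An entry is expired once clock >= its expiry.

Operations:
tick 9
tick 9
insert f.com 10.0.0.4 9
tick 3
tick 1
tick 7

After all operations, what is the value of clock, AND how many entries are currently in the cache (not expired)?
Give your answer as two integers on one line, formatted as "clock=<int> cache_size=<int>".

Answer: clock=29 cache_size=0

Derivation:
Op 1: tick 9 -> clock=9.
Op 2: tick 9 -> clock=18.
Op 3: insert f.com -> 10.0.0.4 (expiry=18+9=27). clock=18
Op 4: tick 3 -> clock=21.
Op 5: tick 1 -> clock=22.
Op 6: tick 7 -> clock=29. purged={f.com}
Final clock = 29
Final cache (unexpired): {} -> size=0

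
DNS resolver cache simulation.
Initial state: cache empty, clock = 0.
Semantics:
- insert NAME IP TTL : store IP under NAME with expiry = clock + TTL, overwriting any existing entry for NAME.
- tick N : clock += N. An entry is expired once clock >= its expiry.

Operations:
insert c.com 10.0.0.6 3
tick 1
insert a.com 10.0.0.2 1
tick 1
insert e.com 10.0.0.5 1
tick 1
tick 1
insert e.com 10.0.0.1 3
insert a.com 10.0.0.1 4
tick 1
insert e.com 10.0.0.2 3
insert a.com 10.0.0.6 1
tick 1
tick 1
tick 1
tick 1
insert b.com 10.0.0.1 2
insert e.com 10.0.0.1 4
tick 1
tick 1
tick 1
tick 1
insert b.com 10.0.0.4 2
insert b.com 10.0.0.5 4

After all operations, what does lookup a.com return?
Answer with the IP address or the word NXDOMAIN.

Op 1: insert c.com -> 10.0.0.6 (expiry=0+3=3). clock=0
Op 2: tick 1 -> clock=1.
Op 3: insert a.com -> 10.0.0.2 (expiry=1+1=2). clock=1
Op 4: tick 1 -> clock=2. purged={a.com}
Op 5: insert e.com -> 10.0.0.5 (expiry=2+1=3). clock=2
Op 6: tick 1 -> clock=3. purged={c.com,e.com}
Op 7: tick 1 -> clock=4.
Op 8: insert e.com -> 10.0.0.1 (expiry=4+3=7). clock=4
Op 9: insert a.com -> 10.0.0.1 (expiry=4+4=8). clock=4
Op 10: tick 1 -> clock=5.
Op 11: insert e.com -> 10.0.0.2 (expiry=5+3=8). clock=5
Op 12: insert a.com -> 10.0.0.6 (expiry=5+1=6). clock=5
Op 13: tick 1 -> clock=6. purged={a.com}
Op 14: tick 1 -> clock=7.
Op 15: tick 1 -> clock=8. purged={e.com}
Op 16: tick 1 -> clock=9.
Op 17: insert b.com -> 10.0.0.1 (expiry=9+2=11). clock=9
Op 18: insert e.com -> 10.0.0.1 (expiry=9+4=13). clock=9
Op 19: tick 1 -> clock=10.
Op 20: tick 1 -> clock=11. purged={b.com}
Op 21: tick 1 -> clock=12.
Op 22: tick 1 -> clock=13. purged={e.com}
Op 23: insert b.com -> 10.0.0.4 (expiry=13+2=15). clock=13
Op 24: insert b.com -> 10.0.0.5 (expiry=13+4=17). clock=13
lookup a.com: not in cache (expired or never inserted)

Answer: NXDOMAIN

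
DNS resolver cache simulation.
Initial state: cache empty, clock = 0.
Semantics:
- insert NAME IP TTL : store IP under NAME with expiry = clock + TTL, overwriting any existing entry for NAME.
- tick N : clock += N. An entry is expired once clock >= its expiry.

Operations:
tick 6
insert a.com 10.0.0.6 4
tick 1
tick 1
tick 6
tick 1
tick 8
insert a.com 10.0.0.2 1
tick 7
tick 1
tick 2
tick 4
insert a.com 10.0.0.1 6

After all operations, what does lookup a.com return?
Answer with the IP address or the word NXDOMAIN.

Op 1: tick 6 -> clock=6.
Op 2: insert a.com -> 10.0.0.6 (expiry=6+4=10). clock=6
Op 3: tick 1 -> clock=7.
Op 4: tick 1 -> clock=8.
Op 5: tick 6 -> clock=14. purged={a.com}
Op 6: tick 1 -> clock=15.
Op 7: tick 8 -> clock=23.
Op 8: insert a.com -> 10.0.0.2 (expiry=23+1=24). clock=23
Op 9: tick 7 -> clock=30. purged={a.com}
Op 10: tick 1 -> clock=31.
Op 11: tick 2 -> clock=33.
Op 12: tick 4 -> clock=37.
Op 13: insert a.com -> 10.0.0.1 (expiry=37+6=43). clock=37
lookup a.com: present, ip=10.0.0.1 expiry=43 > clock=37

Answer: 10.0.0.1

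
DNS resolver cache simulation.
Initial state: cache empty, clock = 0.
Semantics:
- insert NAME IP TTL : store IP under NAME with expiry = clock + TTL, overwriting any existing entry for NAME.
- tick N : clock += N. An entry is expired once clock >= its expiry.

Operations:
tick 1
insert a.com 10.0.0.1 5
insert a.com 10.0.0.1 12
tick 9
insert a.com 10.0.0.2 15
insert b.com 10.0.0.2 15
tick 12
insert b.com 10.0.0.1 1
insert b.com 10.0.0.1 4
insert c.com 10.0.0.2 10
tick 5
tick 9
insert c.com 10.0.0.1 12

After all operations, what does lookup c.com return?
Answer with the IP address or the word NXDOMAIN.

Op 1: tick 1 -> clock=1.
Op 2: insert a.com -> 10.0.0.1 (expiry=1+5=6). clock=1
Op 3: insert a.com -> 10.0.0.1 (expiry=1+12=13). clock=1
Op 4: tick 9 -> clock=10.
Op 5: insert a.com -> 10.0.0.2 (expiry=10+15=25). clock=10
Op 6: insert b.com -> 10.0.0.2 (expiry=10+15=25). clock=10
Op 7: tick 12 -> clock=22.
Op 8: insert b.com -> 10.0.0.1 (expiry=22+1=23). clock=22
Op 9: insert b.com -> 10.0.0.1 (expiry=22+4=26). clock=22
Op 10: insert c.com -> 10.0.0.2 (expiry=22+10=32). clock=22
Op 11: tick 5 -> clock=27. purged={a.com,b.com}
Op 12: tick 9 -> clock=36. purged={c.com}
Op 13: insert c.com -> 10.0.0.1 (expiry=36+12=48). clock=36
lookup c.com: present, ip=10.0.0.1 expiry=48 > clock=36

Answer: 10.0.0.1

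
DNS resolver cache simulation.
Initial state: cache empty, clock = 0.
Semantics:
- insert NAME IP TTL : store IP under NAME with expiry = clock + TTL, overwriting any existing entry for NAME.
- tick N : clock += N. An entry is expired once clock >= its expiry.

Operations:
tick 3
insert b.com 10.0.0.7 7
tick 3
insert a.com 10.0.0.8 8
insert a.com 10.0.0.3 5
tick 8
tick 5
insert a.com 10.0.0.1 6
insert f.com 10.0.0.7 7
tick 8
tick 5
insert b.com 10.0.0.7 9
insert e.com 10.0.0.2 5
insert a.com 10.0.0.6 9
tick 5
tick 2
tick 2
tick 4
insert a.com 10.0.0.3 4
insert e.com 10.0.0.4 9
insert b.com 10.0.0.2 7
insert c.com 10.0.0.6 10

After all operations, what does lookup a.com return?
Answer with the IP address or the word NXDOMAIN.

Op 1: tick 3 -> clock=3.
Op 2: insert b.com -> 10.0.0.7 (expiry=3+7=10). clock=3
Op 3: tick 3 -> clock=6.
Op 4: insert a.com -> 10.0.0.8 (expiry=6+8=14). clock=6
Op 5: insert a.com -> 10.0.0.3 (expiry=6+5=11). clock=6
Op 6: tick 8 -> clock=14. purged={a.com,b.com}
Op 7: tick 5 -> clock=19.
Op 8: insert a.com -> 10.0.0.1 (expiry=19+6=25). clock=19
Op 9: insert f.com -> 10.0.0.7 (expiry=19+7=26). clock=19
Op 10: tick 8 -> clock=27. purged={a.com,f.com}
Op 11: tick 5 -> clock=32.
Op 12: insert b.com -> 10.0.0.7 (expiry=32+9=41). clock=32
Op 13: insert e.com -> 10.0.0.2 (expiry=32+5=37). clock=32
Op 14: insert a.com -> 10.0.0.6 (expiry=32+9=41). clock=32
Op 15: tick 5 -> clock=37. purged={e.com}
Op 16: tick 2 -> clock=39.
Op 17: tick 2 -> clock=41. purged={a.com,b.com}
Op 18: tick 4 -> clock=45.
Op 19: insert a.com -> 10.0.0.3 (expiry=45+4=49). clock=45
Op 20: insert e.com -> 10.0.0.4 (expiry=45+9=54). clock=45
Op 21: insert b.com -> 10.0.0.2 (expiry=45+7=52). clock=45
Op 22: insert c.com -> 10.0.0.6 (expiry=45+10=55). clock=45
lookup a.com: present, ip=10.0.0.3 expiry=49 > clock=45

Answer: 10.0.0.3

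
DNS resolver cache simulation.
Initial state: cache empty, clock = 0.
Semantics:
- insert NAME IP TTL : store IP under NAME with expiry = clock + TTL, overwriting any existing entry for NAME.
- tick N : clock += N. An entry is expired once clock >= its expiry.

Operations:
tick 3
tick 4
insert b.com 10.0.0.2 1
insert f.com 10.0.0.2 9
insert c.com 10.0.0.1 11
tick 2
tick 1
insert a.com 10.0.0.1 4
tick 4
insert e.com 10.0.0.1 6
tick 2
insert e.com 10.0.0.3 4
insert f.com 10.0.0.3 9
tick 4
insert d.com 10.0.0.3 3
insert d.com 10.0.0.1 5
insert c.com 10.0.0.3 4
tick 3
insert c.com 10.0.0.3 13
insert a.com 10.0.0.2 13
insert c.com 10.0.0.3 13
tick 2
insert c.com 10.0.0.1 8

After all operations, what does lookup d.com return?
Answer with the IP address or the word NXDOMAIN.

Answer: NXDOMAIN

Derivation:
Op 1: tick 3 -> clock=3.
Op 2: tick 4 -> clock=7.
Op 3: insert b.com -> 10.0.0.2 (expiry=7+1=8). clock=7
Op 4: insert f.com -> 10.0.0.2 (expiry=7+9=16). clock=7
Op 5: insert c.com -> 10.0.0.1 (expiry=7+11=18). clock=7
Op 6: tick 2 -> clock=9. purged={b.com}
Op 7: tick 1 -> clock=10.
Op 8: insert a.com -> 10.0.0.1 (expiry=10+4=14). clock=10
Op 9: tick 4 -> clock=14. purged={a.com}
Op 10: insert e.com -> 10.0.0.1 (expiry=14+6=20). clock=14
Op 11: tick 2 -> clock=16. purged={f.com}
Op 12: insert e.com -> 10.0.0.3 (expiry=16+4=20). clock=16
Op 13: insert f.com -> 10.0.0.3 (expiry=16+9=25). clock=16
Op 14: tick 4 -> clock=20. purged={c.com,e.com}
Op 15: insert d.com -> 10.0.0.3 (expiry=20+3=23). clock=20
Op 16: insert d.com -> 10.0.0.1 (expiry=20+5=25). clock=20
Op 17: insert c.com -> 10.0.0.3 (expiry=20+4=24). clock=20
Op 18: tick 3 -> clock=23.
Op 19: insert c.com -> 10.0.0.3 (expiry=23+13=36). clock=23
Op 20: insert a.com -> 10.0.0.2 (expiry=23+13=36). clock=23
Op 21: insert c.com -> 10.0.0.3 (expiry=23+13=36). clock=23
Op 22: tick 2 -> clock=25. purged={d.com,f.com}
Op 23: insert c.com -> 10.0.0.1 (expiry=25+8=33). clock=25
lookup d.com: not in cache (expired or never inserted)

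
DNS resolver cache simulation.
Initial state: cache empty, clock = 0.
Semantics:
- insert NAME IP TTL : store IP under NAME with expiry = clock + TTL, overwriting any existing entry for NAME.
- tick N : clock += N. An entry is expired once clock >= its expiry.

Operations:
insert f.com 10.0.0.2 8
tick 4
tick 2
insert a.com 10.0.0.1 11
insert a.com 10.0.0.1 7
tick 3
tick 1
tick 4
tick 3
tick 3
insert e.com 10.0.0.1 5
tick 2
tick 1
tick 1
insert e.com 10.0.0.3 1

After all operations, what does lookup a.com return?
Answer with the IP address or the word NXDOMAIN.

Answer: NXDOMAIN

Derivation:
Op 1: insert f.com -> 10.0.0.2 (expiry=0+8=8). clock=0
Op 2: tick 4 -> clock=4.
Op 3: tick 2 -> clock=6.
Op 4: insert a.com -> 10.0.0.1 (expiry=6+11=17). clock=6
Op 5: insert a.com -> 10.0.0.1 (expiry=6+7=13). clock=6
Op 6: tick 3 -> clock=9. purged={f.com}
Op 7: tick 1 -> clock=10.
Op 8: tick 4 -> clock=14. purged={a.com}
Op 9: tick 3 -> clock=17.
Op 10: tick 3 -> clock=20.
Op 11: insert e.com -> 10.0.0.1 (expiry=20+5=25). clock=20
Op 12: tick 2 -> clock=22.
Op 13: tick 1 -> clock=23.
Op 14: tick 1 -> clock=24.
Op 15: insert e.com -> 10.0.0.3 (expiry=24+1=25). clock=24
lookup a.com: not in cache (expired or never inserted)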